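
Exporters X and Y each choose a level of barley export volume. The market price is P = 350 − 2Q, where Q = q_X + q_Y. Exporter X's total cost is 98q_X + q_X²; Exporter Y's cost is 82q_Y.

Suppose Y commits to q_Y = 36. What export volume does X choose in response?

30

Exporter X's profit: π = q_X(350 − 2(q_X + q_Y)) − 98q_X − q_X².
∂π/∂q_X = 252 − 6q_X − 2q_Y = 0, so q_X = 42 − (1/3)q_Y.
At q_Y = 36: q_X = 42 − (1/3)·36 = 30.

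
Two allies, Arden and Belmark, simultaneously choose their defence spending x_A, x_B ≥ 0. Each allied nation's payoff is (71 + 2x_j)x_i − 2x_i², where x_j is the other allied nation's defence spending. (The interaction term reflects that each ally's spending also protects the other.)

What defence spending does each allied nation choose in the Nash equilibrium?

35.5

Arden's payoff is (71 + 2x_B)x_A − 2x_A².
∂π/∂x_A = 71 + 2x_B − 4x_A = 0, so x_A = 17.75 + 0.5x_B.
By symmetry x_B = x_A; substituting into the reaction function, 0.5x_A = 17.75 and x_A = 35.5.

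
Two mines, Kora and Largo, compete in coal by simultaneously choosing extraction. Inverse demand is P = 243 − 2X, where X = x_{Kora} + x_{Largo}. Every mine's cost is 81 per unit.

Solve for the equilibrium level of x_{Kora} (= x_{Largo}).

Mine Kora's profit: π = x_{Kora}(243 − 2(x_{Kora} + x_{Largo})) − 81x_{Kora}.
∂π/∂x_{Kora} = 162 − 4x_{Kora} − 2x_{Largo} = 0, so x_{Kora} = 40.5 − 0.5x_{Largo}.
Setting x_{Kora} = x_{Largo} in the reaction function: x_{Kora} = 40.5 − 0.5x_{Kora}, so x_{Kora} = 40.5 / 1.5 = 27.

27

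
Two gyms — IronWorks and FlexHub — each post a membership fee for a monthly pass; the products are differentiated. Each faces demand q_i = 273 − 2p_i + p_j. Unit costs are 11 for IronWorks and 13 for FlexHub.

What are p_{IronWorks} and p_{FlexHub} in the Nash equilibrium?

98.6, 99.4

IronWorks's profit: π = (p_{IronWorks} − 11)(273 − 2p_{IronWorks} + p_{FlexHub}).
∂π/∂p_{IronWorks} = 295 − 4p_{IronWorks} + p_{FlexHub} = 0 ⇒ p_{IronWorks} = 73.75 + 0.25p_{FlexHub}.
Similarly p_{FlexHub} = 74.75 + 0.25p_{IronWorks}.
Solving the two reaction functions simultaneously: (1 − (0.25)(0.25))p_{IronWorks} = 73.75 + 0.25·74.75, so 0.9375p_{IronWorks} = 92.4375 and p_{IronWorks} = 98.6.
Then p_{FlexHub} = 74.75 + 0.25·98.6 = 99.4.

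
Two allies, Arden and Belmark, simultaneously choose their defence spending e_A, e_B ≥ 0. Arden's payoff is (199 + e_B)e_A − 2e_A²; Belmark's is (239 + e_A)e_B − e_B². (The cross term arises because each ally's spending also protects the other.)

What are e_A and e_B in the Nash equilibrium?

Expanding Arden's payoff: 199e_A + e_Be_A − 2e_A².
∂π/∂e_A = 199 + e_B − 4e_A = 0, so e_A = 49.75 + 0.25e_B.
Likewise for Belmark: e_B = 119.5 + 0.5e_A.
Plugging e_B into Arden's best response: e_A = 49.75 + 0.25(119.5 + 0.5e_A) ⇒ 0.875e_A = 79.625, so e_A = 91.
Then e_B = 119.5 + 0.5·91 = 165.

91, 165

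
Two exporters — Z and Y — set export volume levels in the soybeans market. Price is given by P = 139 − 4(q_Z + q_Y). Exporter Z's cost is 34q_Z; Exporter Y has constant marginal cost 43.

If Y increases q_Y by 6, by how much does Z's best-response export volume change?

Exporter Z's profit: π = q_Z(139 − 4(q_Z + q_Y)) − 34q_Z.
∂π/∂q_Z = 105 − 8q_Z − 4q_Y = 0, so q_Z = 13.125 − 0.5q_Y.
The reaction-function slope is −0.5, so a 6-unit rise in q_Y moves q_Z by −0.5 × 6 = −3. Z's best response falls — the actions are strategic substitutes.

-3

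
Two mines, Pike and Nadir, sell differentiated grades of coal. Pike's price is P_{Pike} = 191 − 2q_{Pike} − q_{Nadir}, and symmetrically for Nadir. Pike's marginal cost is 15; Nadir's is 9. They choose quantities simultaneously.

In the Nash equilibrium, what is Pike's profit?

Mine Pike's profit: π = q_{Pike}(191 − 2q_{Pike} − q_{Nadir}) − 15q_{Pike}.
∂π/∂q_{Pike} = 176 − 4q_{Pike} − q_{Nadir} = 0 ⇒ q_{Pike} = 44 − 0.25q_{Nadir}.
Similarly q_{Nadir} = 45.5 − 0.25q_{Pike}.
Substituting the second reaction function into the first: q_{Pike} = 44 − 0.25(45.5 − 0.25q_{Pike}), which gives 0.9375q_{Pike} = 32.625 ⇒ q_{Pike} = 34.8.
Then q_{Nadir} = 45.5 − 0.25·34.8 = 36.8.
P_{Pike} = 191 − 2·34.8 − 36.8 = 84.6.
Profit = (84.6 − 15)·34.8 = 2422.08.

2422.08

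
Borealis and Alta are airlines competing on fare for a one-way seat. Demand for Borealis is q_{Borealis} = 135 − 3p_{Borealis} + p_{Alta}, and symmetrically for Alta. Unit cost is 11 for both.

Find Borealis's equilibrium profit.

Borealis's profit: π = (p_{Borealis} − 11)(135 − 3p_{Borealis} + p_{Alta}).
∂π/∂p_{Borealis} = 168 − 6p_{Borealis} + p_{Alta} = 0 ⇒ p_{Borealis} = 28 + (1/6)p_{Alta}.
The game is symmetric, so in equilibrium p_{Alta} = p_{Borealis}: the reaction function gives (5/6)p_{Borealis} = 28, hence p_{Borealis} = 33.6.
q_{Borealis} = 135 − 3·33.6 + 33.6 = 67.8.
Profit = (33.6 − 11)·67.8 = 1532.28.

1532.28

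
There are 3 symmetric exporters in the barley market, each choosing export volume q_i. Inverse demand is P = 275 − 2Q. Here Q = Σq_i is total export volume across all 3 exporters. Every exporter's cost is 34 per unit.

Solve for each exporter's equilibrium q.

30.125

A representative exporter's profit is π_i = q_i(275 − 2Q) − 34q_i, with Q = q_i + Σ_{j≠i} q_j.
First-order condition: 241 − 4q_i − 2Σ_{j≠i} q_j = 0.
Imposing symmetry (q_j = q for all j) turns Σ_{j≠i} q_j into 2q, so 241 = 8q and q = 30.125.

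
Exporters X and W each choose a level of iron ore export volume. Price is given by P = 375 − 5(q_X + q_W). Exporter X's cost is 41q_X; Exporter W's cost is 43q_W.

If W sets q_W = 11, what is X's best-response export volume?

Exporter X's profit: π = q_X(375 − 5(q_X + q_W)) − 41q_X.
∂π/∂q_X = 334 − 10q_X − 5q_W = 0, so q_X = 33.4 − 0.5q_W.
At q_W = 11: q_X = 33.4 − 0.5·11 = 27.9.

27.9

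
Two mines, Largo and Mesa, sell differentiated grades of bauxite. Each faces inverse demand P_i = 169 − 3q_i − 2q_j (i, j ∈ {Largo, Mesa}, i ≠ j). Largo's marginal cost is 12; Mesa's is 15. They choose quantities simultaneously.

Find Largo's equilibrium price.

71.4375

Mine Largo's profit: π = q_{Largo}(169 − 3q_{Largo} − 2q_{Mesa}) − 12q_{Largo}.
∂π/∂q_{Largo} = 157 − 6q_{Largo} − 2q_{Mesa} = 0 ⇒ q_{Largo} = 157/6 − (1/3)q_{Mesa}.
Similarly q_{Mesa} = 77/3 − (1/3)q_{Largo}.
Substituting the second reaction function into the first: q_{Largo} = 157/6 − (1/3)(77/3 − (1/3)q_{Largo}), which gives (8/9)q_{Largo} = 317/18 ⇒ q_{Largo} = 19.8125.
Then q_{Mesa} = 77/3 − (1/3)·19.8125 = 19.0625.
P_{Largo} = 169 − 3·19.8125 − 2·19.0625 = 71.4375.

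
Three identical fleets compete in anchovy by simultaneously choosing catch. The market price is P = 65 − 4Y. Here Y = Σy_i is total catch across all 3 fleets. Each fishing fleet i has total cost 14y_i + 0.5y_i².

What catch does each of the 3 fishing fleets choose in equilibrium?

3

A representative fishing fleet's profit is π_i = y_i(65 − 4Y) − 14y_i − 0.5y_i², with Y = y_i + Σ_{j≠i} y_j.
First-order condition: 51 − 9y_i − 4Σ_{j≠i} y_j = 0.
With identical fishing fleets, set every y_j = y: then 51 − 9y − 8y = 0, i.e. y = 51/17 = 3.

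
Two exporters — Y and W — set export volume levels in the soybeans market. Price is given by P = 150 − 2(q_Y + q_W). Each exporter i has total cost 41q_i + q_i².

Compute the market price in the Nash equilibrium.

Exporter Y's profit: π = q_Y(150 − 2(q_Y + q_W)) − 41q_Y − q_Y².
∂π/∂q_Y = 109 − 6q_Y − 2q_W = 0, so q_Y = 109/6 − (1/3)q_W.
By symmetry q_W = q_Y; substituting into the reaction function, (4/3)q_Y = 109/6 and q_Y = 13.625.
Equilibrium price: P = 150 − 2·27.25 = 95.5.

95.5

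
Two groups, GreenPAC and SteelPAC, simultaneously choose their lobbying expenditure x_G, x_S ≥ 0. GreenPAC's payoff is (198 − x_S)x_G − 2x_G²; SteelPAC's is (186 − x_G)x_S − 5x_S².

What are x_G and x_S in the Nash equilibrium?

Expanding GreenPAC's payoff: 198x_G − x_Sx_G − 2x_G².
∂π/∂x_G = 198 − x_S − 4x_G = 0, so x_G = 49.5 − 0.25x_S.
Likewise for SteelPAC: x_S = 18.6 − 0.1x_G.
Solving the two reaction functions simultaneously: (1 − (−0.25)(−0.1))x_G = 49.5 − 0.25·18.6, so 0.975x_G = 44.85 and x_G = 46.
Then x_S = 18.6 − 0.1·46 = 14.

46, 14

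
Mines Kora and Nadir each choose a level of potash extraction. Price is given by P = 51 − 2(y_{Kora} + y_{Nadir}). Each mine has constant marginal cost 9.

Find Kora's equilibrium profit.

98

Mine Kora's profit: π = y_{Kora}(51 − 2(y_{Kora} + y_{Nadir})) − 9y_{Kora}.
∂π/∂y_{Kora} = 42 − 4y_{Kora} − 2y_{Nadir} = 0, so y_{Kora} = 10.5 − 0.5y_{Nadir}.
Setting y_{Kora} = y_{Nadir} in the reaction function: y_{Kora} = 10.5 − 0.5y_{Kora}, so y_{Kora} = 10.5 / 1.5 = 7.
Price P = 51 − 2·14 = 23.
Kora's profit: (23 − 9)·7 = 98.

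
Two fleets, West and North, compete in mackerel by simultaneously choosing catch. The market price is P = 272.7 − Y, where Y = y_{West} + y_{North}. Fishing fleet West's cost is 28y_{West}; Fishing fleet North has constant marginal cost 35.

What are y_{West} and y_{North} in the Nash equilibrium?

83.9, 76.9

Fishing fleet West's profit: π = y_{West}(272.7 − (y_{West} + y_{North})) − 28y_{West}.
∂π/∂y_{West} = 244.7 − 2y_{West} − y_{North} = 0, so y_{West} = 122.35 − 0.5y_{North}.
By the same steps for North: y_{North} = 118.85 − 0.5y_{West}.
Plugging y_{North} into West's best response: y_{West} = 122.35 − 0.5(118.85 − 0.5y_{West}) ⇒ 0.75y_{West} = 62.925, so y_{West} = 83.9.
Then y_{North} = 118.85 − 0.5·83.9 = 76.9.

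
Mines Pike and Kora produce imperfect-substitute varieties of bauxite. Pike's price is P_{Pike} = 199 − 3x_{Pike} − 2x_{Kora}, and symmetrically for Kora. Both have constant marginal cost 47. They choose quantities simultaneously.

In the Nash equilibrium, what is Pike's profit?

1083

Mine Pike's profit: π = x_{Pike}(199 − 3x_{Pike} − 2x_{Kora}) − 47x_{Pike}.
∂π/∂x_{Pike} = 152 − 6x_{Pike} − 2x_{Kora} = 0 ⇒ x_{Pike} = 76/3 − (1/3)x_{Kora}.
By symmetry x_{Kora} = x_{Pike}; substituting into the reaction function, (4/3)x_{Pike} = 76/3 and x_{Pike} = 19.
P_{Pike} = 199 − 3·19 − 2·19 = 104.
Profit = (104 − 47)·19 = 1083.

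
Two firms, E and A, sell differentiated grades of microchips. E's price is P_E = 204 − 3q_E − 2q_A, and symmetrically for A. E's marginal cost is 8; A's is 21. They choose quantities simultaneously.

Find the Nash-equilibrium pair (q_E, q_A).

Firm E's profit: π = q_E(204 − 3q_E − 2q_A) − 8q_E.
∂π/∂q_E = 196 − 6q_E − 2q_A = 0 ⇒ q_E = 98/3 − (1/3)q_A.
Similarly q_A = 30.5 − (1/3)q_E.
Solving the two reaction functions simultaneously: (1 − (−1/3)(−1/3))q_E = 98/3 − (1/3)·30.5, so (8/9)q_E = 22.5 and q_E = 25.3125.
Then q_A = 30.5 − (1/3)·25.3125 = 22.0625.

25.3125, 22.0625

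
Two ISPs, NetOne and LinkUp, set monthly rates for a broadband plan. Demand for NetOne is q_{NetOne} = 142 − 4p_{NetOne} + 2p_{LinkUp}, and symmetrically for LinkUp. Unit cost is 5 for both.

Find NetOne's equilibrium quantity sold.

88

NetOne's profit: π = (p_{NetOne} − 5)(142 − 4p_{NetOne} + 2p_{LinkUp}).
∂π/∂p_{NetOne} = 162 − 8p_{NetOne} + 2p_{LinkUp} = 0 ⇒ p_{NetOne} = 20.25 + 0.25p_{LinkUp}.
Setting p_{NetOne} = p_{LinkUp} in the reaction function: p_{NetOne} = 20.25 + 0.25p_{NetOne}, so p_{NetOne} = 20.25 / 0.75 = 27.
q_{NetOne} = 142 − 4·27 + 2·27 = 88.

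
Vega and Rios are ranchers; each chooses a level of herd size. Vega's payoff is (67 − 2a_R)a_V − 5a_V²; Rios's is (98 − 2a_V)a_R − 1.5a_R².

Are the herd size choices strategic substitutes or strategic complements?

Expanding Vega's payoff: 67a_V − 2a_Ra_V − 5a_V².
∂π/∂a_V = 67 − 2a_R − 10a_V = 0, so a_V = 6.7 − 0.2a_R.
The best-response slope da_V/da_R = −0.2 < 0: the reaction function is downward-sloping, so the choices are strategic substitutes.

strategic substitutes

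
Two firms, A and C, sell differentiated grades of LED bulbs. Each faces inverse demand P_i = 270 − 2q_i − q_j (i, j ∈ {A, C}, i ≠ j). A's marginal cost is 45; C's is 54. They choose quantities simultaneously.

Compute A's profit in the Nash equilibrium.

Firm A's profit: π = q_A(270 − 2q_A − q_C) − 45q_A.
∂π/∂q_A = 225 − 4q_A − q_C = 0 ⇒ q_A = 56.25 − 0.25q_C.
Similarly q_C = 54 − 0.25q_A.
Plugging q_C into A's best response: q_A = 56.25 − 0.25(54 − 0.25q_A) ⇒ 0.9375q_A = 42.75, so q_A = 45.6.
Then q_C = 54 − 0.25·45.6 = 42.6.
P_A = 270 − 2·45.6 − 42.6 = 136.2.
Profit = (136.2 − 45)·45.6 = 4158.72.

4158.72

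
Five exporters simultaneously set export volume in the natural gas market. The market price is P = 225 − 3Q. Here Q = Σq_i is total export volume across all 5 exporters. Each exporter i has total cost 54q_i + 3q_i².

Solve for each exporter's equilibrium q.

7.125

A representative exporter's profit is π_i = q_i(225 − 3Q) − 54q_i − 3q_i², with Q = q_i + Σ_{j≠i} q_j.
First-order condition: 171 − 12q_i − 3Σ_{j≠i} q_j = 0.
In a symmetric equilibrium every exporter chooses the same q, so Σ_{j≠i} q_j = 4q. The condition becomes 171 − 24q = 0, giving q = 171/24 = 7.125.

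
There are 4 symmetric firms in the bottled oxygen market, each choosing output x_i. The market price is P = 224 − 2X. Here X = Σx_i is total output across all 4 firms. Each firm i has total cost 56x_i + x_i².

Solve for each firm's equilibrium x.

14

A representative firm's profit is π_i = x_i(224 − 2X) − 56x_i − x_i², with X = x_i + Σ_{j≠i} x_j.
First-order condition: 168 − 6x_i − 2Σ_{j≠i} x_j = 0.
Imposing symmetry (x_j = x for all j) turns Σ_{j≠i} x_j into 3x, so 168 = 12x and x = 14.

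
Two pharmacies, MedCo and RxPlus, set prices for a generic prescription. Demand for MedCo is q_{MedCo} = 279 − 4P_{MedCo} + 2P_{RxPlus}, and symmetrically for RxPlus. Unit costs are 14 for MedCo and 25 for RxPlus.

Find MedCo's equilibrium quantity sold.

173.2

MedCo's profit: π = (P_{MedCo} − 14)(279 − 4P_{MedCo} + 2P_{RxPlus}).
∂π/∂P_{MedCo} = 335 − 8P_{MedCo} + 2P_{RxPlus} = 0 ⇒ P_{MedCo} = 41.875 + 0.25P_{RxPlus}.
Similarly P_{RxPlus} = 47.375 + 0.25P_{MedCo}.
Solving the two reaction functions simultaneously: (1 − (0.25)(0.25))P_{MedCo} = 41.875 + 0.25·47.375, so 0.9375P_{MedCo} = 1719/32 and P_{MedCo} = 57.3.
Then P_{RxPlus} = 47.375 + 0.25·57.3 = 61.7.
q_{MedCo} = 279 − 4·57.3 + 2·61.7 = 173.2.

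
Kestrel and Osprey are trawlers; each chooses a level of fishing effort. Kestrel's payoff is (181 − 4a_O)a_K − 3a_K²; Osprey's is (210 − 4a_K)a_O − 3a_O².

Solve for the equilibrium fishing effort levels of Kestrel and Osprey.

12.3, 26.8

Expanding Kestrel's payoff: 181a_K − 4a_Oa_K − 3a_K².
∂π/∂a_K = 181 − 4a_O − 6a_K = 0, so a_K = 181/6 − (2/3)a_O.
Likewise for Osprey: a_O = 35 − (2/3)a_K.
Solving the two reaction functions simultaneously: (1 − (−2/3)(−2/3))a_K = 181/6 − (2/3)·35, so (5/9)a_K = 41/6 and a_K = 12.3.
Then a_O = 35 − (2/3)·12.3 = 26.8.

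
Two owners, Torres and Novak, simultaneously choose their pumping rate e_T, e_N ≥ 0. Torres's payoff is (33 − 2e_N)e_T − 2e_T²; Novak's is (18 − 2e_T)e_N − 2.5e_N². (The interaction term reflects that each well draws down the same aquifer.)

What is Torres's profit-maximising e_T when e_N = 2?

Expanding Torres's payoff: 33e_T − 2e_Ne_T − 2e_T².
∂π/∂e_T = 33 − 2e_N − 4e_T = 0, so e_T = 8.25 − 0.5e_N.
At e_N = 2: e_T = 8.25 − 0.5·2 = 7.25.

7.25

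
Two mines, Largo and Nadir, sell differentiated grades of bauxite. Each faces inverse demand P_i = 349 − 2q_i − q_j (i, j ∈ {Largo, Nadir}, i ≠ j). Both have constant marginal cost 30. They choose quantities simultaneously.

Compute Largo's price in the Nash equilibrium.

157.6

Mine Largo's profit: π = q_{Largo}(349 − 2q_{Largo} − q_{Nadir}) − 30q_{Largo}.
∂π/∂q_{Largo} = 319 − 4q_{Largo} − q_{Nadir} = 0 ⇒ q_{Largo} = 79.75 − 0.25q_{Nadir}.
By symmetry q_{Nadir} = q_{Largo}; substituting into the reaction function, 1.25q_{Largo} = 79.75 and q_{Largo} = 63.8.
P_{Largo} = 349 − 2·63.8 − 63.8 = 157.6.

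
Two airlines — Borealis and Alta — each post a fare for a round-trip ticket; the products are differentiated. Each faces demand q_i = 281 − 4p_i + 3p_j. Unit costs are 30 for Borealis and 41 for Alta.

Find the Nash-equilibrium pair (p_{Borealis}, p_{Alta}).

Borealis's profit: π = (p_{Borealis} − 30)(281 − 4p_{Borealis} + 3p_{Alta}).
∂π/∂p_{Borealis} = 401 − 8p_{Borealis} + 3p_{Alta} = 0 ⇒ p_{Borealis} = 50.125 + 0.375p_{Alta}.
Similarly p_{Alta} = 55.625 + 0.375p_{Borealis}.
Solving the two reaction functions simultaneously: (1 − (0.375)(0.375))p_{Borealis} = 50.125 + 0.375·55.625, so (55/64)p_{Borealis} = 4543/64 and p_{Borealis} = 82.6.
Then p_{Alta} = 55.625 + 0.375·82.6 = 86.6.

82.6, 86.6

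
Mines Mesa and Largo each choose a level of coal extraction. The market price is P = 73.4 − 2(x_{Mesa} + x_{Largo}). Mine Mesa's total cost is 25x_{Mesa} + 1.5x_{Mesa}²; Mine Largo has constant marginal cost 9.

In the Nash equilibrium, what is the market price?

Mine Mesa's profit: π = x_{Mesa}(73.4 − 2(x_{Mesa} + x_{Largo})) − 25x_{Mesa} − 1.5x_{Mesa}².
∂π/∂x_{Mesa} = 48.4 − 7x_{Mesa} − 2x_{Largo} = 0, so x_{Mesa} = 242/35 − (2/7)x_{Largo}.
For Largo: ∂π/∂x_{Largo} = 64.4 − 4x_{Largo} − 2x_{Mesa} = 0 ⇒ x_{Largo} = 16.1 − 0.5x_{Mesa}.
Substituting the second reaction function into the first: x_{Mesa} = 242/35 − (2/7)(16.1 − 0.5x_{Mesa}), which gives (6/7)x_{Mesa} = 81/35 ⇒ x_{Mesa} = 2.7.
Then x_{Largo} = 16.1 − 0.5·2.7 = 14.75.
Equilibrium price: P = 73.4 − 2·17.45 = 38.5.

38.5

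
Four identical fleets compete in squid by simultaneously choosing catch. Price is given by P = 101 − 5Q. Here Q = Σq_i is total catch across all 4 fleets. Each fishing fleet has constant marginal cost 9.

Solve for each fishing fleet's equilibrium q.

A representative fishing fleet's profit is π_i = q_i(101 − 5Q) − 9q_i, with Q = q_i + Σ_{j≠i} q_j.
First-order condition: 92 − 10q_i − 5Σ_{j≠i} q_j = 0.
Imposing symmetry (q_j = q for all j) turns Σ_{j≠i} q_j into 3q, so 92 = 25q and q = 3.68.

3.68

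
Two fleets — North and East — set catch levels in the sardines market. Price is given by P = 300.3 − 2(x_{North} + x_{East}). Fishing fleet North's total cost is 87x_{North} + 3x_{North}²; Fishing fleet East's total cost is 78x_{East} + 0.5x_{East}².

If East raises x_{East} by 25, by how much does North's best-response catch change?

Fishing fleet North's profit: π = x_{North}(300.3 − 2(x_{North} + x_{East})) − 87x_{North} − 3x_{North}².
∂π/∂x_{North} = 213.3 − 10x_{North} − 2x_{East} = 0, so x_{North} = 21.33 − 0.2x_{East}.
The reaction-function slope is −0.2, so a 25-unit rise in x_{East} moves x_{North} by −0.2 × 25 = −5. North's best response falls — the actions are strategic substitutes.

-5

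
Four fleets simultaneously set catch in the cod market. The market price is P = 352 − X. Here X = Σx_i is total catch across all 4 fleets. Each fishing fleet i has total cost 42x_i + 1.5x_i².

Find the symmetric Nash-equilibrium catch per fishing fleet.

38.75

A representative fishing fleet's profit is π_i = x_i(352 − X) − 42x_i − 1.5x_i², with X = x_i + Σ_{j≠i} x_j.
First-order condition: 310 − 5x_i − Σ_{j≠i} x_j = 0.
In a symmetric equilibrium every fishing fleet chooses the same x, so Σ_{j≠i} x_j = 3x. The condition becomes 310 − 8x = 0, giving x = 310/8 = 38.75.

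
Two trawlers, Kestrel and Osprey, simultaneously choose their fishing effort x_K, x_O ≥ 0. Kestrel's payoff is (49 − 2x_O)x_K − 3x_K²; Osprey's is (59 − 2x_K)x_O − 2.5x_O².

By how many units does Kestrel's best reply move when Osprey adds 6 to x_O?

-2

Expanding Kestrel's payoff: 49x_K − 2x_Ox_K − 3x_K².
∂π/∂x_K = 49 − 2x_O − 6x_K = 0, so x_K = 49/6 − (1/3)x_O.
The reaction-function slope is −1/3, so a 6-unit rise in x_O moves x_K by −1/3 × 6 = −2. Kestrel's best response falls — the actions are strategic substitutes.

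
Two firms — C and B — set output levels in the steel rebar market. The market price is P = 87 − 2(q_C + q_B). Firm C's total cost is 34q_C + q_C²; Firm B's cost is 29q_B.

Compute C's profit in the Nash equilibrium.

69.12

Firm C's profit: π = q_C(87 − 2(q_C + q_B)) − 34q_C − q_C².
∂π/∂q_C = 53 − 6q_C − 2q_B = 0, so q_C = 53/6 − (1/3)q_B.
For B: ∂π/∂q_B = 58 − 4q_B − 2q_C = 0 ⇒ q_B = 14.5 − 0.5q_C.
Plugging q_B into C's best response: q_C = 53/6 − (1/3)(14.5 − 0.5q_C) ⇒ (5/6)q_C = 4, so q_C = 4.8.
Then q_B = 14.5 − 0.5·4.8 = 12.1.
Price P = 87 − 2·16.9 = 53.2.
C's profit: (53.2 − 34)·4.8 − (4.8)² = 69.12.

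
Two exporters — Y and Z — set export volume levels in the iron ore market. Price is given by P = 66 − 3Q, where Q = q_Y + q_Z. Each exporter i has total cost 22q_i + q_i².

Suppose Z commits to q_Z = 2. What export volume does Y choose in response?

Exporter Y's profit: π = q_Y(66 − 3(q_Y + q_Z)) − 22q_Y − q_Y².
∂π/∂q_Y = 44 − 8q_Y − 3q_Z = 0, so q_Y = 5.5 − 0.375q_Z.
At q_Z = 2: q_Y = 5.5 − 0.375·2 = 4.75.

4.75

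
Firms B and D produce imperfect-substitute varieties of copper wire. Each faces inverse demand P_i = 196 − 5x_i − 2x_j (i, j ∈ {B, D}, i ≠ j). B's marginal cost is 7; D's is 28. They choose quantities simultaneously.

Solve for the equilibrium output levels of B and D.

16.1875, 13.5625

Firm B's profit: π = x_B(196 − 5x_B − 2x_D) − 7x_B.
∂π/∂x_B = 189 − 10x_B − 2x_D = 0 ⇒ x_B = 18.9 − 0.2x_D.
Similarly x_D = 16.8 − 0.2x_B.
Solving the two reaction functions simultaneously: (1 − (−0.2)(−0.2))x_B = 18.9 − 0.2·16.8, so 0.96x_B = 15.54 and x_B = 16.1875.
Then x_D = 16.8 − 0.2·16.1875 = 13.5625.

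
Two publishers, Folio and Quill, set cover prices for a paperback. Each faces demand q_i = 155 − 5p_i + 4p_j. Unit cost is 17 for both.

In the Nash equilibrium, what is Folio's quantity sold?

115

Folio's profit: π = (p_{Folio} − 17)(155 − 5p_{Folio} + 4p_{Quill}).
∂π/∂p_{Folio} = 240 − 10p_{Folio} + 4p_{Quill} = 0 ⇒ p_{Folio} = 24 + 0.4p_{Quill}.
Setting p_{Folio} = p_{Quill} in the reaction function: p_{Folio} = 24 + 0.4p_{Folio}, so p_{Folio} = 24 / 0.6 = 40.
q_{Folio} = 155 − 5·40 + 4·40 = 115.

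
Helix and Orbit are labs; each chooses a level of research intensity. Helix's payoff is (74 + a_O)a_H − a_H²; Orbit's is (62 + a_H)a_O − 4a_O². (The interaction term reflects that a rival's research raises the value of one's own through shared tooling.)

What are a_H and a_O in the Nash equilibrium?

43.6, 13.2

Expanding Helix's payoff: 74a_H + a_Oa_H − a_H².
∂π/∂a_H = 74 + a_O − 2a_H = 0, so a_H = 37 + 0.5a_O.
Likewise for Orbit: a_O = 7.75 + 0.125a_H.
Substituting the second reaction function into the first: a_H = 37 + 0.5(7.75 + 0.125a_H), which gives 0.9375a_H = 40.875 ⇒ a_H = 43.6.
Then a_O = 7.75 + 0.125·43.6 = 13.2.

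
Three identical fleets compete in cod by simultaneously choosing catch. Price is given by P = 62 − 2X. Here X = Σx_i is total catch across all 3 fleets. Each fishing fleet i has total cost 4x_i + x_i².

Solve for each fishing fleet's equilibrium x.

5.8

A representative fishing fleet's profit is π_i = x_i(62 − 2X) − 4x_i − x_i², with X = x_i + Σ_{j≠i} x_j.
First-order condition: 58 − 6x_i − 2Σ_{j≠i} x_j = 0.
Imposing symmetry (x_j = x for all j) turns Σ_{j≠i} x_j into 2x, so 58 = 10x and x = 5.8.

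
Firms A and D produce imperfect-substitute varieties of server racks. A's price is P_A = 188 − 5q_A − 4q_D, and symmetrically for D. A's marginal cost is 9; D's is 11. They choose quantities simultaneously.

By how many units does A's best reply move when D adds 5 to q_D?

-2

Firm A's profit: π = q_A(188 − 5q_A − 4q_D) − 9q_A.
∂π/∂q_A = 179 − 10q_A − 4q_D = 0 ⇒ q_A = 17.9 − 0.4q_D.
The reaction-function slope is −0.4, so a 5-unit rise in q_D moves q_A by −0.4 × 5 = −2. A's best response falls — the actions are strategic substitutes.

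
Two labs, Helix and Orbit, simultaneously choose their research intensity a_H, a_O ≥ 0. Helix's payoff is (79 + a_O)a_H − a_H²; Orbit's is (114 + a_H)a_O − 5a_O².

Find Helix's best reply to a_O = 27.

Expanding Helix's payoff: 79a_H + a_Oa_H − a_H².
∂π/∂a_H = 79 + a_O − 2a_H = 0, so a_H = 39.5 + 0.5a_O.
At a_O = 27: a_H = 39.5 + 0.5·27 = 53.

53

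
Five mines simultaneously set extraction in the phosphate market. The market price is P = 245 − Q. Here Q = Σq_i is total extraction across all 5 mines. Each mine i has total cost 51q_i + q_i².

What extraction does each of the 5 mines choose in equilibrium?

A representative mine's profit is π_i = q_i(245 − Q) − 51q_i − q_i², with Q = q_i + Σ_{j≠i} q_j.
First-order condition: 194 − 4q_i − Σ_{j≠i} q_j = 0.
With identical mines, set every q_j = q: then 194 − 4q − 4q = 0, i.e. q = 194/8 = 24.25.

24.25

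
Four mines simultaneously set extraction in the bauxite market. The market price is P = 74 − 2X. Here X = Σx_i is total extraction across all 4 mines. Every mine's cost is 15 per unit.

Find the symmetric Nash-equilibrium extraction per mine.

5.9

A representative mine's profit is π_i = x_i(74 − 2X) − 15x_i, with X = x_i + Σ_{j≠i} x_j.
First-order condition: 59 − 4x_i − 2Σ_{j≠i} x_j = 0.
In a symmetric equilibrium every mine chooses the same x, so Σ_{j≠i} x_j = 3x. The condition becomes 59 − 10x = 0, giving x = 59/10 = 5.9.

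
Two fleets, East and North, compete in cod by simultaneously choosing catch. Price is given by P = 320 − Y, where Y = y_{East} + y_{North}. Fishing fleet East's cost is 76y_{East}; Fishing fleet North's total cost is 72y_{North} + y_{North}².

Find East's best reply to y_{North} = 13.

115.5

Fishing fleet East's profit: π = y_{East}(320 − (y_{East} + y_{North})) − 76y_{East}.
∂π/∂y_{East} = 244 − 2y_{East} − y_{North} = 0, so y_{East} = 122 − 0.5y_{North}.
At y_{North} = 13: y_{East} = 122 − 0.5·13 = 115.5.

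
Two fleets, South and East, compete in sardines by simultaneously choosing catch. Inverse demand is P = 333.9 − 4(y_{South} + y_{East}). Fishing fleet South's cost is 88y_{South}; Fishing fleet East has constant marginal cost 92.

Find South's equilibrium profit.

Fishing fleet South's profit: π = y_{South}(333.9 − 4(y_{South} + y_{East})) − 88y_{South}.
∂π/∂y_{South} = 245.9 − 8y_{South} − 4y_{East} = 0, so y_{South} = 30.7375 − 0.5y_{East}.
By the same steps for East: y_{East} = 30.2375 − 0.5y_{South}.
Plugging y_{East} into South's best response: y_{South} = 30.7375 − 0.5(30.2375 − 0.5y_{South}) ⇒ 0.75y_{South} = 2499/160, so y_{South} = 20.825.
Then y_{East} = 30.2375 − 0.5·20.825 = 19.825.
Price P = 333.9 − 4·40.65 = 171.3.
South's profit: (171.3 − 88)·20.825 = 1734.7225.

1734.7225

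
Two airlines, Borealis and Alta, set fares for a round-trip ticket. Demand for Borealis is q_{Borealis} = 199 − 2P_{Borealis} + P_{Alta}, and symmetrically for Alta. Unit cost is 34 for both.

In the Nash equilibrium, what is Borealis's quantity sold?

Borealis's profit: π = (P_{Borealis} − 34)(199 − 2P_{Borealis} + P_{Alta}).
∂π/∂P_{Borealis} = 267 − 4P_{Borealis} + P_{Alta} = 0 ⇒ P_{Borealis} = 66.75 + 0.25P_{Alta}.
The game is symmetric, so in equilibrium P_{Alta} = P_{Borealis}: the reaction function gives 0.75P_{Borealis} = 66.75, hence P_{Borealis} = 89.
q_{Borealis} = 199 − 2·89 + 89 = 110.

110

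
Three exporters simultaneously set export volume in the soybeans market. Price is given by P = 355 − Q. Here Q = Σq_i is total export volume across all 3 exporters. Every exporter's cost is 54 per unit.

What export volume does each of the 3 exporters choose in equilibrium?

A representative exporter's profit is π_i = q_i(355 − Q) − 54q_i, with Q = q_i + Σ_{j≠i} q_j.
First-order condition: 301 − 2q_i − Σ_{j≠i} q_j = 0.
Imposing symmetry (q_j = q for all j) turns Σ_{j≠i} q_j into 2q, so 301 = 4q and q = 75.25.

75.25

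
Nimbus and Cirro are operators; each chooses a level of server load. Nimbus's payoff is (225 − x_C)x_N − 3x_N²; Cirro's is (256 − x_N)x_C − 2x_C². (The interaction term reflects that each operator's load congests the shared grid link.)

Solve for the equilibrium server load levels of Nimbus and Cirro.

28, 57

Expanding Nimbus's payoff: 225x_N − x_Cx_N − 3x_N².
∂π/∂x_N = 225 − x_C − 6x_N = 0, so x_N = 37.5 − (1/6)x_C.
Likewise for Cirro: x_C = 64 − 0.25x_N.
Substituting the second reaction function into the first: x_N = 37.5 − (1/6)(64 − 0.25x_N), which gives (23/24)x_N = 161/6 ⇒ x_N = 28.
Then x_C = 64 − 0.25·28 = 57.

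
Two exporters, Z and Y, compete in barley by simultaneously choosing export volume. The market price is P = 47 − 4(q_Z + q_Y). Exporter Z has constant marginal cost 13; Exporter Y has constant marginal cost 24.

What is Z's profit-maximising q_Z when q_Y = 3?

Exporter Z's profit: π = q_Z(47 − 4(q_Z + q_Y)) − 13q_Z.
∂π/∂q_Z = 34 − 8q_Z − 4q_Y = 0, so q_Z = 4.25 − 0.5q_Y.
At q_Y = 3: q_Z = 4.25 − 0.5·3 = 2.75.

2.75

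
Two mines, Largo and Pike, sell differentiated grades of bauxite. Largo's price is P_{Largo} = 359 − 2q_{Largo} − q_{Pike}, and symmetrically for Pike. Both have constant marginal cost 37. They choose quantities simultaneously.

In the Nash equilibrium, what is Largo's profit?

8294.72

Mine Largo's profit: π = q_{Largo}(359 − 2q_{Largo} − q_{Pike}) − 37q_{Largo}.
∂π/∂q_{Largo} = 322 − 4q_{Largo} − q_{Pike} = 0 ⇒ q_{Largo} = 80.5 − 0.25q_{Pike}.
By symmetry q_{Pike} = q_{Largo}; substituting into the reaction function, 1.25q_{Largo} = 80.5 and q_{Largo} = 64.4.
P_{Largo} = 359 − 2·64.4 − 64.4 = 165.8.
Profit = (165.8 − 37)·64.4 = 8294.72.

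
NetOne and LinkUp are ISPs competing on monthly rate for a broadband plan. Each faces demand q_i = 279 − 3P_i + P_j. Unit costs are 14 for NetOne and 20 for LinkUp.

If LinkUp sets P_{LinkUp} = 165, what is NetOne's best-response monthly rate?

NetOne's profit: π = (P_{NetOne} − 14)(279 − 3P_{NetOne} + P_{LinkUp}).
∂π/∂P_{NetOne} = 321 − 6P_{NetOne} + P_{LinkUp} = 0 ⇒ P_{NetOne} = 53.5 + (1/6)P_{LinkUp}.
At P_{LinkUp} = 165: P_{NetOne} = 53.5 + (1/6)·165 = 81.

81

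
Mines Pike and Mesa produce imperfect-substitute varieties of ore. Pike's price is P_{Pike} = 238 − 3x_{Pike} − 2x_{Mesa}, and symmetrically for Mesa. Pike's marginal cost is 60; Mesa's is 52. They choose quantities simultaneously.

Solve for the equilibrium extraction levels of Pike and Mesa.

Mine Pike's profit: π = x_{Pike}(238 − 3x_{Pike} − 2x_{Mesa}) − 60x_{Pike}.
∂π/∂x_{Pike} = 178 − 6x_{Pike} − 2x_{Mesa} = 0 ⇒ x_{Pike} = 89/3 − (1/3)x_{Mesa}.
Similarly x_{Mesa} = 31 − (1/3)x_{Pike}.
Substituting the second reaction function into the first: x_{Pike} = 89/3 − (1/3)(31 − (1/3)x_{Pike}), which gives (8/9)x_{Pike} = 58/3 ⇒ x_{Pike} = 21.75.
Then x_{Mesa} = 31 − (1/3)·21.75 = 23.75.

21.75, 23.75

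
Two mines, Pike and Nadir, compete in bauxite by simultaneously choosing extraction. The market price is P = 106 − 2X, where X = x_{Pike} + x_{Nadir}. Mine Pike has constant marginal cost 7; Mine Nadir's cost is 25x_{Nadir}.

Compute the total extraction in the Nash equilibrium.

30

Mine Pike's profit: π = x_{Pike}(106 − 2(x_{Pike} + x_{Nadir})) − 7x_{Pike}.
∂π/∂x_{Pike} = 99 − 4x_{Pike} − 2x_{Nadir} = 0, so x_{Pike} = 24.75 − 0.5x_{Nadir}.
By the same steps for Nadir: x_{Nadir} = 20.25 − 0.5x_{Pike}.
Solving the two reaction functions simultaneously: (1 − (−0.5)(−0.5))x_{Pike} = 24.75 − 0.5·20.25, so 0.75x_{Pike} = 14.625 and x_{Pike} = 19.5.
Then x_{Nadir} = 20.25 − 0.5·19.5 = 10.5.
Total extraction: 19.5 + 10.5 = 30.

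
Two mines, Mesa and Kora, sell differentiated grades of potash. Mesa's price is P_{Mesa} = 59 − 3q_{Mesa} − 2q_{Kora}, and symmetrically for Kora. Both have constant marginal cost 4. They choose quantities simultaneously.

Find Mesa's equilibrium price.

Mine Mesa's profit: π = q_{Mesa}(59 − 3q_{Mesa} − 2q_{Kora}) − 4q_{Mesa}.
∂π/∂q_{Mesa} = 55 − 6q_{Mesa} − 2q_{Kora} = 0 ⇒ q_{Mesa} = 55/6 − (1/3)q_{Kora}.
By symmetry q_{Kora} = q_{Mesa}; substituting into the reaction function, (4/3)q_{Mesa} = 55/6 and q_{Mesa} = 6.875.
P_{Mesa} = 59 − 3·6.875 − 2·6.875 = 24.625.

24.625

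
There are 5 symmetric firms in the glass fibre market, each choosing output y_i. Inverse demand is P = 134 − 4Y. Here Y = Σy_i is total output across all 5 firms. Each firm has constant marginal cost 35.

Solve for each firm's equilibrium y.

4.125

A representative firm's profit is π_i = y_i(134 − 4Y) − 35y_i, with Y = y_i + Σ_{j≠i} y_j.
First-order condition: 99 − 8y_i − 4Σ_{j≠i} y_j = 0.
With identical firms, set every y_j = y: then 99 − 8y − 16y = 0, i.e. y = 99/24 = 4.125.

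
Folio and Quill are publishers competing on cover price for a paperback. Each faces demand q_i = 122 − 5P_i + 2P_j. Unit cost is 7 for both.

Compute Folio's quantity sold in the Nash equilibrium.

Folio's profit: π = (P_{Folio} − 7)(122 − 5P_{Folio} + 2P_{Quill}).
∂π/∂P_{Folio} = 157 − 10P_{Folio} + 2P_{Quill} = 0 ⇒ P_{Folio} = 15.7 + 0.2P_{Quill}.
The game is symmetric, so in equilibrium P_{Quill} = P_{Folio}: the reaction function gives 0.8P_{Folio} = 15.7, hence P_{Folio} = 19.625.
q_{Folio} = 122 − 5·19.625 + 2·19.625 = 63.125.

63.125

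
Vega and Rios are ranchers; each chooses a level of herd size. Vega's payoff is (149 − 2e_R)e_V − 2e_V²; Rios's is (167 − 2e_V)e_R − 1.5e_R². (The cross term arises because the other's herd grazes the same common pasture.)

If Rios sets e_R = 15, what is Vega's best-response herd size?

29.75

Expanding Vega's payoff: 149e_V − 2e_Re_V − 2e_V².
∂π/∂e_V = 149 − 2e_R − 4e_V = 0, so e_V = 37.25 − 0.5e_R.
At e_R = 15: e_V = 37.25 − 0.5·15 = 29.75.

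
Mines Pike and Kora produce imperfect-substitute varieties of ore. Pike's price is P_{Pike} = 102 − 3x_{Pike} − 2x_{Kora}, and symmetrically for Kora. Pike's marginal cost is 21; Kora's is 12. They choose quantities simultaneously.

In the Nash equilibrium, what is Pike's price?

Mine Pike's profit: π = x_{Pike}(102 − 3x_{Pike} − 2x_{Kora}) − 21x_{Pike}.
∂π/∂x_{Pike} = 81 − 6x_{Pike} − 2x_{Kora} = 0 ⇒ x_{Pike} = 13.5 − (1/3)x_{Kora}.
Similarly x_{Kora} = 15 − (1/3)x_{Pike}.
Plugging x_{Kora} into Pike's best response: x_{Pike} = 13.5 − (1/3)(15 − (1/3)x_{Pike}) ⇒ (8/9)x_{Pike} = 8.5, so x_{Pike} = 9.5625.
Then x_{Kora} = 15 − (1/3)·9.5625 = 11.8125.
P_{Pike} = 102 − 3·9.5625 − 2·11.8125 = 49.6875.

49.6875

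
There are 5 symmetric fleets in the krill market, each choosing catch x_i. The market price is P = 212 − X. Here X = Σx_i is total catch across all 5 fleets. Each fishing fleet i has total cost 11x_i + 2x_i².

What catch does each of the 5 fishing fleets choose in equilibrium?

A representative fishing fleet's profit is π_i = x_i(212 − X) − 11x_i − 2x_i², with X = x_i + Σ_{j≠i} x_j.
First-order condition: 201 − 6x_i − Σ_{j≠i} x_j = 0.
With identical fishing fleets, set every x_j = x: then 201 − 6x − 4x = 0, i.e. x = 201/10 = 20.1.

20.1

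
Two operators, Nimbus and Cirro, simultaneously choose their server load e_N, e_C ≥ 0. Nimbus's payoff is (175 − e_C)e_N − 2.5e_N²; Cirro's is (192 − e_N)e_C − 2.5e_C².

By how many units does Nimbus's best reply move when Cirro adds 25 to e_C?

Expanding Nimbus's payoff: 175e_N − e_Ce_N − 2.5e_N².
∂π/∂e_N = 175 − e_C − 5e_N = 0, so e_N = 35 − 0.2e_C.
The reaction-function slope is −0.2, so a 25-unit rise in e_C moves e_N by −0.2 × 25 = −5. Nimbus's best response falls — the actions are strategic substitutes.

-5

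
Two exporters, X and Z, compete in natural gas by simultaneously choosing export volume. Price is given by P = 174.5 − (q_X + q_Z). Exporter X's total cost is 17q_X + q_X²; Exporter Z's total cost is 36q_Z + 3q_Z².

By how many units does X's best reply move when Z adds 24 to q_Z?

-6

Exporter X's profit: π = q_X(174.5 − (q_X + q_Z)) − 17q_X − q_X².
∂π/∂q_X = 157.5 − 4q_X − q_Z = 0, so q_X = 39.375 − 0.25q_Z.
The reaction-function slope is −0.25, so a 24-unit rise in q_Z moves q_X by −0.25 × 24 = −6. X's best response falls — the actions are strategic substitutes.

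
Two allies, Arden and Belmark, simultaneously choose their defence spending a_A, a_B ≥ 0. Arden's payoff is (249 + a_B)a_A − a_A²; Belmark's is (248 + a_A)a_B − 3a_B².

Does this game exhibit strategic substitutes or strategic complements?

strategic complements

Expanding Arden's payoff: 249a_A + a_Ba_A − a_A².
∂π/∂a_A = 249 + a_B − 2a_A = 0, so a_A = 124.5 + 0.5a_B.
The best-response slope da_A/da_B = 0.5 > 0: the reaction function is upward-sloping, so the choices are strategic complements.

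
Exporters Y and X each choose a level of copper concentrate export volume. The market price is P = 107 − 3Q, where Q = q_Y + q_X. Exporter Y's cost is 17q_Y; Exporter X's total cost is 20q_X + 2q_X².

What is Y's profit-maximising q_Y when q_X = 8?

11

Exporter Y's profit: π = q_Y(107 − 3(q_Y + q_X)) − 17q_Y.
∂π/∂q_Y = 90 − 6q_Y − 3q_X = 0, so q_Y = 15 − 0.5q_X.
At q_X = 8: q_Y = 15 − 0.5·8 = 11.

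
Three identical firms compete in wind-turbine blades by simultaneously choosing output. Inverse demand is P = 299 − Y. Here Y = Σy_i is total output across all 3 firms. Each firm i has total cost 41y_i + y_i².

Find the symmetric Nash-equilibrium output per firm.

43

A representative firm's profit is π_i = y_i(299 − Y) − 41y_i − y_i², with Y = y_i + Σ_{j≠i} y_j.
First-order condition: 258 − 4y_i − Σ_{j≠i} y_j = 0.
In a symmetric equilibrium every firm chooses the same y, so Σ_{j≠i} y_j = 2y. The condition becomes 258 − 6y = 0, giving y = 258/6 = 43.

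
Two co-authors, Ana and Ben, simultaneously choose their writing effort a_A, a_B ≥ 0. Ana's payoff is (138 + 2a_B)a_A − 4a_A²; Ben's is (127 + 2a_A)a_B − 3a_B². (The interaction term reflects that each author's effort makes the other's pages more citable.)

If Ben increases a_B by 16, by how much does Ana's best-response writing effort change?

Expanding Ana's payoff: 138a_A + 2a_Ba_A − 4a_A².
∂π/∂a_A = 138 + 2a_B − 8a_A = 0, so a_A = 17.25 + 0.25a_B.
The reaction-function slope is 0.25, so a 16-unit rise in a_B moves a_A by 0.25 × 16 = 4. Ana's best response rises — the actions are strategic complements.

4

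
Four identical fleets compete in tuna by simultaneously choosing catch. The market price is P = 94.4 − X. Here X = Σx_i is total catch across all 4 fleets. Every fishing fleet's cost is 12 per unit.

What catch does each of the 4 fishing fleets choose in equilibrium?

A representative fishing fleet's profit is π_i = x_i(94.4 − X) − 12x_i, with X = x_i + Σ_{j≠i} x_j.
First-order condition: 82.4 − 2x_i − Σ_{j≠i} x_j = 0.
In a symmetric equilibrium every fishing fleet chooses the same x, so Σ_{j≠i} x_j = 3x. The condition becomes 82.4 − 5x = 0, giving x = 82.4/5 = 16.48.

16.48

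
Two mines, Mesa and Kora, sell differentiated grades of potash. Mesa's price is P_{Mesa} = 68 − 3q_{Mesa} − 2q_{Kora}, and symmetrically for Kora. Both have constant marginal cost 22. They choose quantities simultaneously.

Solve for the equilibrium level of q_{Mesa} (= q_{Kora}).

5.75

Mine Mesa's profit: π = q_{Mesa}(68 − 3q_{Mesa} − 2q_{Kora}) − 22q_{Mesa}.
∂π/∂q_{Mesa} = 46 − 6q_{Mesa} − 2q_{Kora} = 0 ⇒ q_{Mesa} = 23/3 − (1/3)q_{Kora}.
By symmetry q_{Kora} = q_{Mesa}; substituting into the reaction function, (4/3)q_{Mesa} = 23/3 and q_{Mesa} = 5.75.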